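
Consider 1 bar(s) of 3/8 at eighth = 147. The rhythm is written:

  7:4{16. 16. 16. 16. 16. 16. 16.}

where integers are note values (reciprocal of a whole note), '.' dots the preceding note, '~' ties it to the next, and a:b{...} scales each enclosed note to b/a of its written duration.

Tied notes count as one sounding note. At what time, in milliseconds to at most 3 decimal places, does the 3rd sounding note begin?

note 3 onset = 6/7b = 349.854ms

1. 0.0ms @ 0 + 174.927ms (3/7)
2. 174.927ms @ 3/7 + 174.927ms (3/7)
3. 349.854ms @ 6/7 + 174.927ms (3/7)
4. 524.781ms @ 9/7 + 174.927ms (3/7)
5. 699.708ms @ 12/7 + 174.927ms (3/7)
6. 874.636ms @ 15/7 + 174.927ms (3/7)
7. 1049.563ms @ 18/7 + 174.927ms (3/7)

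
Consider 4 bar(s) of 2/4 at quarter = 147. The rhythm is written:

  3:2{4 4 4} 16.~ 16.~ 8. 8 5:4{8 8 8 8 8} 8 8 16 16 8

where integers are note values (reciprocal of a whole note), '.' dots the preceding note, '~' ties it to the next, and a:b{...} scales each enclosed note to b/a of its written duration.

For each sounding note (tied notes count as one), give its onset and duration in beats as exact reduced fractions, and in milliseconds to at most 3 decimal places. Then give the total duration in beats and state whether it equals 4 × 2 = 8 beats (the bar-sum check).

1) 0.0ms=0b +272.109ms=2/3b
2) 272.109ms=2/3b +272.109ms=2/3b
3) 544.218ms=4/3b +272.109ms=2/3b
4) 816.327ms=2b +612.245ms=3/2b
5) 1428.571ms=7/2b +204.082ms=1/2b
6) 1632.653ms=4b +163.265ms=2/5b
7) 1795.918ms=22/5b +163.265ms=2/5b
8) 1959.184ms=24/5b +163.265ms=2/5b
9) 2122.449ms=26/5b +163.265ms=2/5b
10) 2285.714ms=28/5b +163.265ms=2/5b
11) 2448.98ms=6b +204.082ms=1/2b
12) 2653.061ms=13/2b +204.082ms=1/2b
13) 2857.143ms=7b +102.041ms=1/4b
14) 2959.184ms=29/4b +102.041ms=1/4b
15) 3061.224ms=15/2b +204.082ms=1/2b
Σ=8b of 8 (147bpm 2/4) — PASS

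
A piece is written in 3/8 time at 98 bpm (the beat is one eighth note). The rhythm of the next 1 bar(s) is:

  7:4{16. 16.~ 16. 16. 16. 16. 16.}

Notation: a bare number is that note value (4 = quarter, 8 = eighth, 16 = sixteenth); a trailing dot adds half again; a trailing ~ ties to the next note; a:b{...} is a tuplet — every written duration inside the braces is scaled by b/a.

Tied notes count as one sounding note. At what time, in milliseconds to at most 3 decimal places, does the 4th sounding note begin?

note 4 onset = 12/7b = 1049.563ms

1. 0.0ms @ 0 + 262.391ms (3/7)
2. 262.391ms @ 3/7 + 524.781ms (6/7)
3. 787.172ms @ 9/7 + 262.391ms (3/7)
4. 1049.563ms @ 12/7 + 262.391ms (3/7)
5. 1311.953ms @ 15/7 + 262.391ms (3/7)
6. 1574.344ms @ 18/7 + 262.391ms (3/7)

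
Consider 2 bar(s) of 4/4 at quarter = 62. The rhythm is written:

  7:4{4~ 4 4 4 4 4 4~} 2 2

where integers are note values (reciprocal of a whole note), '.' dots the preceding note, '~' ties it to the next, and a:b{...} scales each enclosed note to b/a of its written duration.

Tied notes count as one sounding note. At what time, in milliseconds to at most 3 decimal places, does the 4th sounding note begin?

1. 0.0ms @ 0 + 1105.991ms (8/7)
2. 1105.991ms @ 8/7 + 552.995ms (4/7)
3. 1658.986ms @ 12/7 + 552.995ms (4/7)
4. 2211.982ms @ 16/7 + 552.995ms (4/7)
5. 2764.977ms @ 20/7 + 552.995ms (4/7)
6. 3317.972ms @ 24/7 + 2488.479ms (18/7)
7. 5806.452ms @ 6 + 1935.484ms (2)

note 4 onset = 16/7b = 2211.982ms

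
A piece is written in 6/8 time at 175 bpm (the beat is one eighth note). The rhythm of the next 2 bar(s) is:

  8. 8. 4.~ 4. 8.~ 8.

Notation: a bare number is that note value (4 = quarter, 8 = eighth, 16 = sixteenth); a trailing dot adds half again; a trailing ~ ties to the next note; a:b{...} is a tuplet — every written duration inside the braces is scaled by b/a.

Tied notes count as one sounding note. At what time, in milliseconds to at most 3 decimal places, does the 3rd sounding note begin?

1. 0.0ms @ 0 + 514.286ms (3/2)
2. 514.286ms @ 3/2 + 514.286ms (3/2)
3. 1028.571ms @ 3 + 2057.143ms (6)
4. 3085.714ms @ 9 + 1028.571ms (3)

note 3 onset = 3b = 1028.571ms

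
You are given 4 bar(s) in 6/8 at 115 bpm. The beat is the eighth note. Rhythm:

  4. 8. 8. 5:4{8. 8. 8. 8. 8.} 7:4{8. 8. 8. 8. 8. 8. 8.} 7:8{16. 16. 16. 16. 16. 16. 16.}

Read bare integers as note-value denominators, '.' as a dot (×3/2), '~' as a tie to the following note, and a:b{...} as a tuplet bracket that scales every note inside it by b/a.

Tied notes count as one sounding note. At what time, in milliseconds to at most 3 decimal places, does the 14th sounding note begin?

1. 0.0ms @ 0 + 1565.217ms (3)
2. 1565.217ms @ 3 + 782.609ms (3/2)
3. 2347.826ms @ 9/2 + 782.609ms (3/2)
4. 3130.435ms @ 6 + 626.087ms (6/5)
5. 3756.522ms @ 36/5 + 626.087ms (6/5)
6. 4382.609ms @ 42/5 + 626.087ms (6/5)
7. 5008.696ms @ 48/5 + 626.087ms (6/5)
8. 5634.783ms @ 54/5 + 626.087ms (6/5)
9. 6260.87ms @ 12 + 447.205ms (6/7)
10. 6708.075ms @ 90/7 + 447.205ms (6/7)
11. 7155.28ms @ 96/7 + 447.205ms (6/7)
12. 7602.484ms @ 102/7 + 447.205ms (6/7)
13. 8049.689ms @ 108/7 + 447.205ms (6/7)
14. 8496.894ms @ 114/7 + 447.205ms (6/7)
15. 8944.099ms @ 120/7 + 447.205ms (6/7)
16. 9391.304ms @ 18 + 447.205ms (6/7)
17. 9838.509ms @ 132/7 + 447.205ms (6/7)
18. 10285.714ms @ 138/7 + 447.205ms (6/7)
19. 10732.919ms @ 144/7 + 447.205ms (6/7)
20. 11180.124ms @ 150/7 + 447.205ms (6/7)
21. 11627.329ms @ 156/7 + 447.205ms (6/7)
22. 12074.534ms @ 162/7 + 447.205ms (6/7)

note 14 onset = 114/7b = 8496.894ms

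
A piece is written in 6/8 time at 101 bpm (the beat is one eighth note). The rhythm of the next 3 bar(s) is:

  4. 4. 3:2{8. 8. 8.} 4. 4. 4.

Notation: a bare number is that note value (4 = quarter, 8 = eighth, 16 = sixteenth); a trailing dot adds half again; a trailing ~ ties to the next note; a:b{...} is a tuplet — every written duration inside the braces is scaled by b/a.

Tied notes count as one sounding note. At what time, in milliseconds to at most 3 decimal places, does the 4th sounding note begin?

1. 0.0ms @ 0 + 1782.178ms (3)
2. 1782.178ms @ 3 + 1782.178ms (3)
3. 3564.356ms @ 6 + 594.059ms (1)
4. 4158.416ms @ 7 + 594.059ms (1)
5. 4752.475ms @ 8 + 594.059ms (1)
6. 5346.535ms @ 9 + 1782.178ms (3)
7. 7128.713ms @ 12 + 1782.178ms (3)
8. 8910.891ms @ 15 + 1782.178ms (3)

note 4 onset = 7b = 4158.416ms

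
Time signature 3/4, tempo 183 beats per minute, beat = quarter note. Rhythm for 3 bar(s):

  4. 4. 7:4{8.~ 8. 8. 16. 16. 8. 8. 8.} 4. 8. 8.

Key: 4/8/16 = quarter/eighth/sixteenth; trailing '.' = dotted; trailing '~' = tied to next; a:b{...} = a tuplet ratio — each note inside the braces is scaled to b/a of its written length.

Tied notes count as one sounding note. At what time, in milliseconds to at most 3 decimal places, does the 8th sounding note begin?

1. 0.0ms @ 0 + 491.803ms (3/2)
2. 491.803ms @ 3/2 + 491.803ms (3/2)
3. 983.607ms @ 3 + 281.03ms (6/7)
4. 1264.637ms @ 27/7 + 140.515ms (3/7)
5. 1405.152ms @ 30/7 + 70.258ms (3/14)
6. 1475.41ms @ 9/2 + 70.258ms (3/14)
7. 1545.667ms @ 33/7 + 140.515ms (3/7)
8. 1686.183ms @ 36/7 + 140.515ms (3/7)
9. 1826.698ms @ 39/7 + 140.515ms (3/7)
10. 1967.213ms @ 6 + 491.803ms (3/2)
11. 2459.016ms @ 15/2 + 245.902ms (3/4)
12. 2704.918ms @ 33/4 + 245.902ms (3/4)

note 8 onset = 36/7b = 1686.183ms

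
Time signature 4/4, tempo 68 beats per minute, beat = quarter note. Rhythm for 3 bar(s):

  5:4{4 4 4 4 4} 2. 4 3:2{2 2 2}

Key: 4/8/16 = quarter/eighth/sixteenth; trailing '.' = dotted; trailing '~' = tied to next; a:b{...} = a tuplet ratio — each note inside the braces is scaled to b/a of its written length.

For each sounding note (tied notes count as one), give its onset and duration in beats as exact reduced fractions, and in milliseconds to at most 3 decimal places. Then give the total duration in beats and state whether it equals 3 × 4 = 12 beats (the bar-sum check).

1) 0.0ms=0b +705.882ms=4/5b
2) 705.882ms=4/5b +705.882ms=4/5b
3) 1411.765ms=8/5b +705.882ms=4/5b
4) 2117.647ms=12/5b +705.882ms=4/5b
5) 2823.529ms=16/5b +705.882ms=4/5b
6) 3529.412ms=4b +2647.059ms=3b
7) 6176.471ms=7b +882.353ms=1b
8) 7058.824ms=8b +1176.471ms=4/3b
9) 8235.294ms=28/3b +1176.471ms=4/3b
10) 9411.765ms=32/3b +1176.471ms=4/3b
Σ=12b of 12 (68bpm 4/4) — PASS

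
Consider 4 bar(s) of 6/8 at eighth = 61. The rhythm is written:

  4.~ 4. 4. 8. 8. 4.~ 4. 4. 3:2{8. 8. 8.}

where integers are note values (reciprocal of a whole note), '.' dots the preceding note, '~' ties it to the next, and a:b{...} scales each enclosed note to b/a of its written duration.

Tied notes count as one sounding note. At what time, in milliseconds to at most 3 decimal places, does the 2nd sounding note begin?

1. 0.0ms @ 0 + 5901.639ms (6)
2. 5901.639ms @ 6 + 2950.82ms (3)
3. 8852.459ms @ 9 + 1475.41ms (3/2)
4. 10327.869ms @ 21/2 + 1475.41ms (3/2)
5. 11803.279ms @ 12 + 5901.639ms (6)
6. 17704.918ms @ 18 + 2950.82ms (3)
7. 20655.738ms @ 21 + 983.607ms (1)
8. 21639.344ms @ 22 + 983.607ms (1)
9. 22622.951ms @ 23 + 983.607ms (1)

note 2 onset = 6b = 5901.639ms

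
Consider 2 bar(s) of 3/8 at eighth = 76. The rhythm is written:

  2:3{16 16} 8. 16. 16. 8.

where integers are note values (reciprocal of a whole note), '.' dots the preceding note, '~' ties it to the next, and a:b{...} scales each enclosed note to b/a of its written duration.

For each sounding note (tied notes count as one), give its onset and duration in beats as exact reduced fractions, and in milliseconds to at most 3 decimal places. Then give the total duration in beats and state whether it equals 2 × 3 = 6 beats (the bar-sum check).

1) 0.0ms=0b +592.105ms=3/4b
2) 592.105ms=3/4b +592.105ms=3/4b
3) 1184.211ms=3/2b +1184.211ms=3/2b
4) 2368.421ms=3b +592.105ms=3/4b
5) 2960.526ms=15/4b +592.105ms=3/4b
6) 3552.632ms=9/2b +1184.211ms=3/2b
Σ=6b of 6 (76bpm 3/8) — PASS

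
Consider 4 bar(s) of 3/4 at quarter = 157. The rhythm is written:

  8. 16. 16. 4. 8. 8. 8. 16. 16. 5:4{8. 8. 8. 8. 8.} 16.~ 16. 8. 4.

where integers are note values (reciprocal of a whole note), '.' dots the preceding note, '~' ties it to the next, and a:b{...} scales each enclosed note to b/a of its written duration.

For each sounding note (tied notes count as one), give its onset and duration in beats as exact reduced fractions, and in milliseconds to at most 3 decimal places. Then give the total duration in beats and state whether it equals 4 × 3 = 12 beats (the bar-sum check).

1) 0.0ms=0b +286.624ms=3/4b
2) 286.624ms=3/4b +143.312ms=3/8b
3) 429.936ms=9/8b +143.312ms=3/8b
4) 573.248ms=3/2b +573.248ms=3/2b
5) 1146.497ms=3b +286.624ms=3/4b
6) 1433.121ms=15/4b +286.624ms=3/4b
7) 1719.745ms=9/2b +286.624ms=3/4b
8) 2006.369ms=21/4b +143.312ms=3/8b
9) 2149.682ms=45/8b +143.312ms=3/8b
10) 2292.994ms=6b +229.299ms=3/5b
11) 2522.293ms=33/5b +229.299ms=3/5b
12) 2751.592ms=36/5b +229.299ms=3/5b
13) 2980.892ms=39/5b +229.299ms=3/5b
14) 3210.191ms=42/5b +229.299ms=3/5b
15) 3439.49ms=9b +286.624ms=3/4b
16) 3726.115ms=39/4b +286.624ms=3/4b
17) 4012.739ms=21/2b +573.248ms=3/2b
Σ=12b of 12 (157bpm 3/4) — PASS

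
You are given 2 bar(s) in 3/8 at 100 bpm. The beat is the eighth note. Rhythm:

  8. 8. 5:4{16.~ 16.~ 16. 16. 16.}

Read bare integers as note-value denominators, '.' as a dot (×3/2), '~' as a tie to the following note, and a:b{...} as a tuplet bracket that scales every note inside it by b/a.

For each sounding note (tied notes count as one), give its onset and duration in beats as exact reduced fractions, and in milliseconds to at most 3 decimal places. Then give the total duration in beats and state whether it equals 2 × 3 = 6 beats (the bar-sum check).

1) 0.0ms=0b +900.0ms=3/2b
2) 900.0ms=3/2b +900.0ms=3/2b
3) 1800.0ms=3b +1080.0ms=9/5b
4) 2880.0ms=24/5b +360.0ms=3/5b
5) 3240.0ms=27/5b +360.0ms=3/5b
Σ=6b of 6 (100bpm 3/8) — PASS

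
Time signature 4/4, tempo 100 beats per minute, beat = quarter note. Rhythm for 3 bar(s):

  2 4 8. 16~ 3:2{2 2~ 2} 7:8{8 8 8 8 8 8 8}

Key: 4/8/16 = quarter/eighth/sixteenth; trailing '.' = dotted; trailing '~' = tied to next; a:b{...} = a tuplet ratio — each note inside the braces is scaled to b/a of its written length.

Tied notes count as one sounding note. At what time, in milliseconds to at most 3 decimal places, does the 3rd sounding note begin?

note 3 onset = 3b = 1800.0ms

1. 0.0ms @ 0 + 1200.0ms (2)
2. 1200.0ms @ 2 + 600.0ms (1)
3. 1800.0ms @ 3 + 450.0ms (3/4)
4. 2250.0ms @ 15/4 + 950.0ms (19/12)
5. 3200.0ms @ 16/3 + 1600.0ms (8/3)
6. 4800.0ms @ 8 + 342.857ms (4/7)
7. 5142.857ms @ 60/7 + 342.857ms (4/7)
8. 5485.714ms @ 64/7 + 342.857ms (4/7)
9. 5828.571ms @ 68/7 + 342.857ms (4/7)
10. 6171.429ms @ 72/7 + 342.857ms (4/7)
11. 6514.286ms @ 76/7 + 342.857ms (4/7)
12. 6857.143ms @ 80/7 + 342.857ms (4/7)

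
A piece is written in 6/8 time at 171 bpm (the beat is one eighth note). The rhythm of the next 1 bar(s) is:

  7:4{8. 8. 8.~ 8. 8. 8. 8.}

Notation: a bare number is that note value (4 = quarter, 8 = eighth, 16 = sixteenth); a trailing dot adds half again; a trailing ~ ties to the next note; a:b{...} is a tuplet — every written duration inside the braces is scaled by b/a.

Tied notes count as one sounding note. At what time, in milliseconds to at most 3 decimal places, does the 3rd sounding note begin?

note 3 onset = 12/7b = 601.504ms

1. 0.0ms @ 0 + 300.752ms (6/7)
2. 300.752ms @ 6/7 + 300.752ms (6/7)
3. 601.504ms @ 12/7 + 601.504ms (12/7)
4. 1203.008ms @ 24/7 + 300.752ms (6/7)
5. 1503.759ms @ 30/7 + 300.752ms (6/7)
6. 1804.511ms @ 36/7 + 300.752ms (6/7)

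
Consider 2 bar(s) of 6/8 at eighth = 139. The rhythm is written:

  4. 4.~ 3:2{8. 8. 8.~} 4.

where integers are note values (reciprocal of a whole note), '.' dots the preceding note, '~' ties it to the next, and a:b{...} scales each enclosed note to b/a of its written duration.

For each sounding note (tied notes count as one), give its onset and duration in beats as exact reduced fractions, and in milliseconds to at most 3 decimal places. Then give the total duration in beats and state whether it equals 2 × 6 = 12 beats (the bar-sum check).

1) 0.0ms=0b +1294.964ms=3b
2) 1294.964ms=3b +1726.619ms=4b
3) 3021.583ms=7b +431.655ms=1b
4) 3453.237ms=8b +1726.619ms=4b
Σ=12b of 12 (139bpm 6/8) — PASS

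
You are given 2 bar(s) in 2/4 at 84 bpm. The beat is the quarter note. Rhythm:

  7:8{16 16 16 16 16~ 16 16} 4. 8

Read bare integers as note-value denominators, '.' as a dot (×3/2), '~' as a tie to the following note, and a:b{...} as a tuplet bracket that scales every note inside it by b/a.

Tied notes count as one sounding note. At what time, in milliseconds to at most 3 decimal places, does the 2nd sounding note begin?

1. 0.0ms @ 0 + 204.082ms (2/7)
2. 204.082ms @ 2/7 + 204.082ms (2/7)
3. 408.163ms @ 4/7 + 204.082ms (2/7)
4. 612.245ms @ 6/7 + 204.082ms (2/7)
5. 816.327ms @ 8/7 + 408.163ms (4/7)
6. 1224.49ms @ 12/7 + 204.082ms (2/7)
7. 1428.571ms @ 2 + 1071.429ms (3/2)
8. 2500.0ms @ 7/2 + 357.143ms (1/2)

note 2 onset = 2/7b = 204.082ms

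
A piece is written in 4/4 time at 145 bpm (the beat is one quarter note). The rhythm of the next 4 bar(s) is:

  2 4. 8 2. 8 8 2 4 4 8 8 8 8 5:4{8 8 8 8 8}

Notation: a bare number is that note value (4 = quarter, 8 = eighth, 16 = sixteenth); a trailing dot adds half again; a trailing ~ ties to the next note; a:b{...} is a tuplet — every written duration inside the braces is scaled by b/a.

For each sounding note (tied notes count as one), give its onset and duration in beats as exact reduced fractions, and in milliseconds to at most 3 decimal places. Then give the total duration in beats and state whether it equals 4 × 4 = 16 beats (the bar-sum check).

1) 0.0ms=0b +827.586ms=2b
2) 827.586ms=2b +620.69ms=3/2b
3) 1448.276ms=7/2b +206.897ms=1/2b
4) 1655.172ms=4b +1241.379ms=3b
5) 2896.552ms=7b +206.897ms=1/2b
6) 3103.448ms=15/2b +206.897ms=1/2b
7) 3310.345ms=8b +827.586ms=2b
8) 4137.931ms=10b +413.793ms=1b
9) 4551.724ms=11b +413.793ms=1b
10) 4965.517ms=12b +206.897ms=1/2b
11) 5172.414ms=25/2b +206.897ms=1/2b
12) 5379.31ms=13b +206.897ms=1/2b
13) 5586.207ms=27/2b +206.897ms=1/2b
14) 5793.103ms=14b +165.517ms=2/5b
15) 5958.621ms=72/5b +165.517ms=2/5b
16) 6124.138ms=74/5b +165.517ms=2/5b
17) 6289.655ms=76/5b +165.517ms=2/5b
18) 6455.172ms=78/5b +165.517ms=2/5b
Σ=16b of 16 (145bpm 4/4) — PASS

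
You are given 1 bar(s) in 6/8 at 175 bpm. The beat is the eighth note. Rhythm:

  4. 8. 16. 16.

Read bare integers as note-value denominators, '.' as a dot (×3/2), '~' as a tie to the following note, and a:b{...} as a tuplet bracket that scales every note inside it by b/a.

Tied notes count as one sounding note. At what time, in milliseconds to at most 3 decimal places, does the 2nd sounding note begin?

1. 0.0ms @ 0 + 1028.571ms (3)
2. 1028.571ms @ 3 + 514.286ms (3/2)
3. 1542.857ms @ 9/2 + 257.143ms (3/4)
4. 1800.0ms @ 21/4 + 257.143ms (3/4)

note 2 onset = 3b = 1028.571ms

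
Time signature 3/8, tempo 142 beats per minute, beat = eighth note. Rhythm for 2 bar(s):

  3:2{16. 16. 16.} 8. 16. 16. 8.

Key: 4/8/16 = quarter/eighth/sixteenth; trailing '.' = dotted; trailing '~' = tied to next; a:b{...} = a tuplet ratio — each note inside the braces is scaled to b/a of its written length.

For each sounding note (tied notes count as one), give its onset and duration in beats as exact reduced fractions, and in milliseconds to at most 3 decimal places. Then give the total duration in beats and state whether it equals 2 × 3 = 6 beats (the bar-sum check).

1) 0.0ms=0b +211.268ms=1/2b
2) 211.268ms=1/2b +211.268ms=1/2b
3) 422.535ms=1b +211.268ms=1/2b
4) 633.803ms=3/2b +633.803ms=3/2b
5) 1267.606ms=3b +316.901ms=3/4b
6) 1584.507ms=15/4b +316.901ms=3/4b
7) 1901.408ms=9/2b +633.803ms=3/2b
Σ=6b of 6 (142bpm 3/8) — PASS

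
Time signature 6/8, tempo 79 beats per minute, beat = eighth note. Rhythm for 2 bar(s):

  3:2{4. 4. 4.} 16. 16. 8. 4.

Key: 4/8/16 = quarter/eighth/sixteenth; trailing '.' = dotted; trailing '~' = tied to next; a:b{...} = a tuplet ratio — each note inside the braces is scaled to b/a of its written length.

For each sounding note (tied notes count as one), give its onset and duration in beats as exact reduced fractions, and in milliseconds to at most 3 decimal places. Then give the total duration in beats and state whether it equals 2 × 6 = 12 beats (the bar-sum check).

1) 0.0ms=0b +1518.987ms=2b
2) 1518.987ms=2b +1518.987ms=2b
3) 3037.975ms=4b +1518.987ms=2b
4) 4556.962ms=6b +569.62ms=3/4b
5) 5126.582ms=27/4b +569.62ms=3/4b
6) 5696.203ms=15/2b +1139.241ms=3/2b
7) 6835.443ms=9b +2278.481ms=3b
Σ=12b of 12 (79bpm 6/8) — PASS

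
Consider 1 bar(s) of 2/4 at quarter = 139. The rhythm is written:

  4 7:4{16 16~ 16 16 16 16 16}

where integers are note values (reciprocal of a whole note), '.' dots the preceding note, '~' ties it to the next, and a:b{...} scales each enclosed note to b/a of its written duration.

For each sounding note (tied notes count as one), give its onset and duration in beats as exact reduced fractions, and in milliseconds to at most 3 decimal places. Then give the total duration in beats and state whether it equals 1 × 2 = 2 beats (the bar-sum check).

1) 0.0ms=0b +431.655ms=1b
2) 431.655ms=1b +61.665ms=1/7b
3) 493.32ms=8/7b +123.33ms=2/7b
4) 616.65ms=10/7b +61.665ms=1/7b
5) 678.314ms=11/7b +61.665ms=1/7b
6) 739.979ms=12/7b +61.665ms=1/7b
7) 801.644ms=13/7b +61.665ms=1/7b
Σ=2b of 2 (139bpm 2/4) — PASS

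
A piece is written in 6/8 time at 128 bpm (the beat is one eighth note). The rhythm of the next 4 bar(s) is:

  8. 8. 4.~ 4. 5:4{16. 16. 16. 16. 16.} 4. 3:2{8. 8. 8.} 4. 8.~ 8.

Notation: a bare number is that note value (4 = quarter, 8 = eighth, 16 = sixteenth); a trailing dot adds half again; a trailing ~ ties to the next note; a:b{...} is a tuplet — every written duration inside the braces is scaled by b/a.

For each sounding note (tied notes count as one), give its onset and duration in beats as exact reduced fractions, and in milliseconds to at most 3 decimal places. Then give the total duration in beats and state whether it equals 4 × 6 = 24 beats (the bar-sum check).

1) 0.0ms=0b +703.125ms=3/2b
2) 703.125ms=3/2b +703.125ms=3/2b
3) 1406.25ms=3b +2812.5ms=6b
4) 4218.75ms=9b +281.25ms=3/5b
5) 4500.0ms=48/5b +281.25ms=3/5b
6) 4781.25ms=51/5b +281.25ms=3/5b
7) 5062.5ms=54/5b +281.25ms=3/5b
8) 5343.75ms=57/5b +281.25ms=3/5b
9) 5625.0ms=12b +1406.25ms=3b
10) 7031.25ms=15b +468.75ms=1b
11) 7500.0ms=16b +468.75ms=1b
12) 7968.75ms=17b +468.75ms=1b
13) 8437.5ms=18b +1406.25ms=3b
14) 9843.75ms=21b +1406.25ms=3b
Σ=24b of 24 (128bpm 6/8) — PASS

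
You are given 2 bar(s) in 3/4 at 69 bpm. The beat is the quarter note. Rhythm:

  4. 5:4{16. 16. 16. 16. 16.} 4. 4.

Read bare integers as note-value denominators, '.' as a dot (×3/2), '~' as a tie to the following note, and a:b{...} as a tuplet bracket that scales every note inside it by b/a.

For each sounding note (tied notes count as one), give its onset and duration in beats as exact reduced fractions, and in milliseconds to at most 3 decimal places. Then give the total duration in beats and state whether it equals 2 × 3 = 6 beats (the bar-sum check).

1) 0.0ms=0b +1304.348ms=3/2b
2) 1304.348ms=3/2b +260.87ms=3/10b
3) 1565.217ms=9/5b +260.87ms=3/10b
4) 1826.087ms=21/10b +260.87ms=3/10b
5) 2086.957ms=12/5b +260.87ms=3/10b
6) 2347.826ms=27/10b +260.87ms=3/10b
7) 2608.696ms=3b +1304.348ms=3/2b
8) 3913.043ms=9/2b +1304.348ms=3/2b
Σ=6b of 6 (69bpm 3/4) — PASS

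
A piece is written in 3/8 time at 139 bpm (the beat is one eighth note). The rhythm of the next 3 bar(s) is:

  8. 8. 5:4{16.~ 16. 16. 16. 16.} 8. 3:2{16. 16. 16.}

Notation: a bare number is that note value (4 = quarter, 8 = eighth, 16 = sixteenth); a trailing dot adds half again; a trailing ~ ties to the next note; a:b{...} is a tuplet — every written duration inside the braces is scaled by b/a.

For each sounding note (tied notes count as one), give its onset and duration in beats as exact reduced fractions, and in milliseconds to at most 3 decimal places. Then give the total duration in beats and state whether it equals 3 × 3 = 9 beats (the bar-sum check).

1) 0.0ms=0b +647.482ms=3/2b
2) 647.482ms=3/2b +647.482ms=3/2b
3) 1294.964ms=3b +517.986ms=6/5b
4) 1812.95ms=21/5b +258.993ms=3/5b
5) 2071.942ms=24/5b +258.993ms=3/5b
6) 2330.935ms=27/5b +258.993ms=3/5b
7) 2589.928ms=6b +647.482ms=3/2b
8) 3237.41ms=15/2b +215.827ms=1/2b
9) 3453.237ms=8b +215.827ms=1/2b
10) 3669.065ms=17/2b +215.827ms=1/2b
Σ=9b of 9 (139bpm 3/8) — PASS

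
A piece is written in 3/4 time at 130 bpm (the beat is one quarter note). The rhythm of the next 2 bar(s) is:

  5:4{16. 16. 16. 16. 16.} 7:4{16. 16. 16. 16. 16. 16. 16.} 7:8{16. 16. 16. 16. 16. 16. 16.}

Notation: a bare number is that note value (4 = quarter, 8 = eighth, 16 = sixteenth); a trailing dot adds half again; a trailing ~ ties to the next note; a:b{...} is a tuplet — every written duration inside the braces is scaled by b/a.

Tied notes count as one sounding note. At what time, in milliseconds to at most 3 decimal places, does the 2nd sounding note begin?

note 2 onset = 3/10b = 138.462ms

1. 0.0ms @ 0 + 138.462ms (3/10)
2. 138.462ms @ 3/10 + 138.462ms (3/10)
3. 276.923ms @ 3/5 + 138.462ms (3/10)
4. 415.385ms @ 9/10 + 138.462ms (3/10)
5. 553.846ms @ 6/5 + 138.462ms (3/10)
6. 692.308ms @ 3/2 + 98.901ms (3/14)
7. 791.209ms @ 12/7 + 98.901ms (3/14)
8. 890.11ms @ 27/14 + 98.901ms (3/14)
9. 989.011ms @ 15/7 + 98.901ms (3/14)
10. 1087.912ms @ 33/14 + 98.901ms (3/14)
11. 1186.813ms @ 18/7 + 98.901ms (3/14)
12. 1285.714ms @ 39/14 + 98.901ms (3/14)
13. 1384.615ms @ 3 + 197.802ms (3/7)
14. 1582.418ms @ 24/7 + 197.802ms (3/7)
15. 1780.22ms @ 27/7 + 197.802ms (3/7)
16. 1978.022ms @ 30/7 + 197.802ms (3/7)
17. 2175.824ms @ 33/7 + 197.802ms (3/7)
18. 2373.626ms @ 36/7 + 197.802ms (3/7)
19. 2571.429ms @ 39/7 + 197.802ms (3/7)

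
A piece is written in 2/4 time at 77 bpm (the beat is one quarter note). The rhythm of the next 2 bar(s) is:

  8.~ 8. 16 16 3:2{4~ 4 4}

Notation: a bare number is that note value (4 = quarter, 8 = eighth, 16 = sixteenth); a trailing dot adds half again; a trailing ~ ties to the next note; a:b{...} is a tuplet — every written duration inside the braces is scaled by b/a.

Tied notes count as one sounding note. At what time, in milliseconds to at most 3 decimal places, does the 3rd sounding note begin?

note 3 onset = 7/4b = 1363.636ms

1. 0.0ms @ 0 + 1168.831ms (3/2)
2. 1168.831ms @ 3/2 + 194.805ms (1/4)
3. 1363.636ms @ 7/4 + 194.805ms (1/4)
4. 1558.442ms @ 2 + 1038.961ms (4/3)
5. 2597.403ms @ 10/3 + 519.481ms (2/3)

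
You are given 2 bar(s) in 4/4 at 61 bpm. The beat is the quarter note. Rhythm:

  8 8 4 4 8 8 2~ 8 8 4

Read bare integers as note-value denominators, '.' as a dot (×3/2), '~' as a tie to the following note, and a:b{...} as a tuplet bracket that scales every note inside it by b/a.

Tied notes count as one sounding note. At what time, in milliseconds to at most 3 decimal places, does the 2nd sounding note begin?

note 2 onset = 1/2b = 491.803ms

1. 0.0ms @ 0 + 491.803ms (1/2)
2. 491.803ms @ 1/2 + 491.803ms (1/2)
3. 983.607ms @ 1 + 983.607ms (1)
4. 1967.213ms @ 2 + 983.607ms (1)
5. 2950.82ms @ 3 + 491.803ms (1/2)
6. 3442.623ms @ 7/2 + 491.803ms (1/2)
7. 3934.426ms @ 4 + 2459.016ms (5/2)
8. 6393.443ms @ 13/2 + 491.803ms (1/2)
9. 6885.246ms @ 7 + 983.607ms (1)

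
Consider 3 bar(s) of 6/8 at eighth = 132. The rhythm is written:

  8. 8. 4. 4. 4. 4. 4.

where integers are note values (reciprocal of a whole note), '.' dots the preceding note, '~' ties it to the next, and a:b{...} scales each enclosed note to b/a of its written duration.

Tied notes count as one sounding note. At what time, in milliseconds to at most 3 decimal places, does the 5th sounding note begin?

note 5 onset = 9b = 4090.909ms

1. 0.0ms @ 0 + 681.818ms (3/2)
2. 681.818ms @ 3/2 + 681.818ms (3/2)
3. 1363.636ms @ 3 + 1363.636ms (3)
4. 2727.273ms @ 6 + 1363.636ms (3)
5. 4090.909ms @ 9 + 1363.636ms (3)
6. 5454.545ms @ 12 + 1363.636ms (3)
7. 6818.182ms @ 15 + 1363.636ms (3)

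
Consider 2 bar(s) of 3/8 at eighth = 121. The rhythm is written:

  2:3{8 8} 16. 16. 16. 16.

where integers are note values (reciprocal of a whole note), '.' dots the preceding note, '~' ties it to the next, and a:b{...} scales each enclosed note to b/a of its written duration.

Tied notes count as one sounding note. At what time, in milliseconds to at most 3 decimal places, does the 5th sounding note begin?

note 5 onset = 9/2b = 2231.405ms

1. 0.0ms @ 0 + 743.802ms (3/2)
2. 743.802ms @ 3/2 + 743.802ms (3/2)
3. 1487.603ms @ 3 + 371.901ms (3/4)
4. 1859.504ms @ 15/4 + 371.901ms (3/4)
5. 2231.405ms @ 9/2 + 371.901ms (3/4)
6. 2603.306ms @ 21/4 + 371.901ms (3/4)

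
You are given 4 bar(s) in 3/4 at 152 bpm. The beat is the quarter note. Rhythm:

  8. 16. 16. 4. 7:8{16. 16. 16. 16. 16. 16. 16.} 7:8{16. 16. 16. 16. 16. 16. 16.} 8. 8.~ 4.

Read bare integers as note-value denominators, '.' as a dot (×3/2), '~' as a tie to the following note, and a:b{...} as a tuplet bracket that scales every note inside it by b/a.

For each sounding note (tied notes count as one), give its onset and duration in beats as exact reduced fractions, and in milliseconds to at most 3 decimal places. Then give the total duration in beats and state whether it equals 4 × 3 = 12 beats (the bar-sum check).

1) 0.0ms=0b +296.053ms=3/4b
2) 296.053ms=3/4b +148.026ms=3/8b
3) 444.079ms=9/8b +148.026ms=3/8b
4) 592.105ms=3/2b +592.105ms=3/2b
5) 1184.211ms=3b +169.173ms=3/7b
6) 1353.383ms=24/7b +169.173ms=3/7b
7) 1522.556ms=27/7b +169.173ms=3/7b
8) 1691.729ms=30/7b +169.173ms=3/7b
9) 1860.902ms=33/7b +169.173ms=3/7b
10) 2030.075ms=36/7b +169.173ms=3/7b
11) 2199.248ms=39/7b +169.173ms=3/7b
12) 2368.421ms=6b +169.173ms=3/7b
13) 2537.594ms=45/7b +169.173ms=3/7b
14) 2706.767ms=48/7b +169.173ms=3/7b
15) 2875.94ms=51/7b +169.173ms=3/7b
16) 3045.113ms=54/7b +169.173ms=3/7b
17) 3214.286ms=57/7b +169.173ms=3/7b
18) 3383.459ms=60/7b +169.173ms=3/7b
19) 3552.632ms=9b +296.053ms=3/4b
20) 3848.684ms=39/4b +888.158ms=9/4b
Σ=12b of 12 (152bpm 3/4) — PASS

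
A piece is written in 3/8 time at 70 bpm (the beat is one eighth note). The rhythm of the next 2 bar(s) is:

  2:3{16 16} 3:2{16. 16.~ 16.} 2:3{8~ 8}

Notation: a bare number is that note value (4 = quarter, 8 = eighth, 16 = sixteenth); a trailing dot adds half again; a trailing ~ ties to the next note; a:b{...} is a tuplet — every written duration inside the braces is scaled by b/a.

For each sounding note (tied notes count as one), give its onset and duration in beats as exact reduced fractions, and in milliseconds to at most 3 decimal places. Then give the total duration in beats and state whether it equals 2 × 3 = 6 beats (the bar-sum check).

1) 0.0ms=0b +642.857ms=3/4b
2) 642.857ms=3/4b +642.857ms=3/4b
3) 1285.714ms=3/2b +428.571ms=1/2b
4) 1714.286ms=2b +857.143ms=1b
5) 2571.429ms=3b +2571.429ms=3b
Σ=6b of 6 (70bpm 3/8) — PASS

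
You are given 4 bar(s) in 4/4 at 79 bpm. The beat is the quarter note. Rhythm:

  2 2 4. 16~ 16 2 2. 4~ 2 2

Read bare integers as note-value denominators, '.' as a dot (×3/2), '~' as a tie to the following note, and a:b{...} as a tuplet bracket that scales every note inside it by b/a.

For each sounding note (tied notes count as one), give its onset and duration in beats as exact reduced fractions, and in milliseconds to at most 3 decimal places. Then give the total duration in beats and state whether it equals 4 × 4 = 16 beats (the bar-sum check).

1) 0.0ms=0b +1518.987ms=2b
2) 1518.987ms=2b +1518.987ms=2b
3) 3037.975ms=4b +1139.241ms=3/2b
4) 4177.215ms=11/2b +379.747ms=1/2b
5) 4556.962ms=6b +1518.987ms=2b
6) 6075.949ms=8b +2278.481ms=3b
7) 8354.43ms=11b +2278.481ms=3b
8) 10632.911ms=14b +1518.987ms=2b
Σ=16b of 16 (79bpm 4/4) — PASS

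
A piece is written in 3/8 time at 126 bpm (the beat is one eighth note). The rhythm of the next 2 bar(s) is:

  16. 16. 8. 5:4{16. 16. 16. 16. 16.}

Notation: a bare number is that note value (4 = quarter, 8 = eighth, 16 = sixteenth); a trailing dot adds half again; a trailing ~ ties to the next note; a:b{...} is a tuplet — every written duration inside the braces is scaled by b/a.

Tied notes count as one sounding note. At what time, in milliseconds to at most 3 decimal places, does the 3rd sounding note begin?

note 3 onset = 3/2b = 714.286ms

1. 0.0ms @ 0 + 357.143ms (3/4)
2. 357.143ms @ 3/4 + 357.143ms (3/4)
3. 714.286ms @ 3/2 + 714.286ms (3/2)
4. 1428.571ms @ 3 + 285.714ms (3/5)
5. 1714.286ms @ 18/5 + 285.714ms (3/5)
6. 2000.0ms @ 21/5 + 285.714ms (3/5)
7. 2285.714ms @ 24/5 + 285.714ms (3/5)
8. 2571.429ms @ 27/5 + 285.714ms (3/5)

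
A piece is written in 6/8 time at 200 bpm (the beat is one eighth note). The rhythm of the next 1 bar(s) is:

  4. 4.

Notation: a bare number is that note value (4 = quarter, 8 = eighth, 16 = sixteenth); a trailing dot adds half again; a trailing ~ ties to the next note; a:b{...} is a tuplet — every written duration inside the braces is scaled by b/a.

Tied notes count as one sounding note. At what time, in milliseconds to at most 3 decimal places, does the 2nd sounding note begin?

note 2 onset = 3b = 900.0ms

1. 0.0ms @ 0 + 900.0ms (3)
2. 900.0ms @ 3 + 900.0ms (3)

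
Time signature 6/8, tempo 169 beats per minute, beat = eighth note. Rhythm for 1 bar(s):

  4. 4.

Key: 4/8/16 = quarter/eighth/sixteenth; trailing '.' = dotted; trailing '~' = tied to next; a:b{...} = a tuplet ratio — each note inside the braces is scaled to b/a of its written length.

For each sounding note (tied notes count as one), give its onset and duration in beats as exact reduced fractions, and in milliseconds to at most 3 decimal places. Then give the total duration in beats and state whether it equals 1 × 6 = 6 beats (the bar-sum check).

1) 0.0ms=0b +1065.089ms=3b
2) 1065.089ms=3b +1065.089ms=3b
Σ=6b of 6 (169bpm 6/8) — PASS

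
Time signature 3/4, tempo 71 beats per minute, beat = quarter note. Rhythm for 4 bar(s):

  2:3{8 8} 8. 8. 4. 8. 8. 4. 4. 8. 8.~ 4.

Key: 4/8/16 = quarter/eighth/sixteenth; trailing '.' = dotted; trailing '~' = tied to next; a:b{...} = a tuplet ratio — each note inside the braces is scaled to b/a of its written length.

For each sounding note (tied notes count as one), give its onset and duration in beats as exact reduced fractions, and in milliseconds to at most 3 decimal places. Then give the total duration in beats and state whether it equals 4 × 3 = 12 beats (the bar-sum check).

1) 0.0ms=0b +633.803ms=3/4b
2) 633.803ms=3/4b +633.803ms=3/4b
3) 1267.606ms=3/2b +633.803ms=3/4b
4) 1901.408ms=9/4b +633.803ms=3/4b
5) 2535.211ms=3b +1267.606ms=3/2b
6) 3802.817ms=9/2b +633.803ms=3/4b
7) 4436.62ms=21/4b +633.803ms=3/4b
8) 5070.423ms=6b +1267.606ms=3/2b
9) 6338.028ms=15/2b +1267.606ms=3/2b
10) 7605.634ms=9b +633.803ms=3/4b
11) 8239.437ms=39/4b +1901.408ms=9/4b
Σ=12b of 12 (71bpm 3/4) — PASS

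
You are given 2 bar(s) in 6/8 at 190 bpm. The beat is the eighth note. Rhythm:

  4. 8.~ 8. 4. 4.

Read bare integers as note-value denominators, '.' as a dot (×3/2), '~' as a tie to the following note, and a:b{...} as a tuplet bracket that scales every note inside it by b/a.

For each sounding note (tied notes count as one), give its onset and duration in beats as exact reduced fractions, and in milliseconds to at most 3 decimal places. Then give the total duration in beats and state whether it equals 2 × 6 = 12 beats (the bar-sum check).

1) 0.0ms=0b +947.368ms=3b
2) 947.368ms=3b +947.368ms=3b
3) 1894.737ms=6b +947.368ms=3b
4) 2842.105ms=9b +947.368ms=3b
Σ=12b of 12 (190bpm 6/8) — PASS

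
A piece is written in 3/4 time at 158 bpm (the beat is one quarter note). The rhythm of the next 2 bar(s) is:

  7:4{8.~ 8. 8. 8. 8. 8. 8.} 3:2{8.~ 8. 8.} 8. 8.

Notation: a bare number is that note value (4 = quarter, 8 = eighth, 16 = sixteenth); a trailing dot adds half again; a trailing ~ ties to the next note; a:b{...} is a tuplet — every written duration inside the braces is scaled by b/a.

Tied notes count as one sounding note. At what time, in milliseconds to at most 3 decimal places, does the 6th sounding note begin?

1. 0.0ms @ 0 + 325.497ms (6/7)
2. 325.497ms @ 6/7 + 162.749ms (3/7)
3. 488.246ms @ 9/7 + 162.749ms (3/7)
4. 650.995ms @ 12/7 + 162.749ms (3/7)
5. 813.743ms @ 15/7 + 162.749ms (3/7)
6. 976.492ms @ 18/7 + 162.749ms (3/7)
7. 1139.241ms @ 3 + 379.747ms (1)
8. 1518.987ms @ 4 + 189.873ms (1/2)
9. 1708.861ms @ 9/2 + 284.81ms (3/4)
10. 1993.671ms @ 21/4 + 284.81ms (3/4)

note 6 onset = 18/7b = 976.492ms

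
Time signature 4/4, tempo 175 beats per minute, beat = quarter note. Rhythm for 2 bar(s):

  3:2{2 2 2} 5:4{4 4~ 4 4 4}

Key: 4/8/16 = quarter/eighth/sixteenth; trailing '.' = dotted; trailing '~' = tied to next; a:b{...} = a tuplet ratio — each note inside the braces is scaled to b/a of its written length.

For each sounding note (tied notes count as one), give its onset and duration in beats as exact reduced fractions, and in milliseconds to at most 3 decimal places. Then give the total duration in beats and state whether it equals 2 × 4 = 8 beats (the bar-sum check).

1) 0.0ms=0b +457.143ms=4/3b
2) 457.143ms=4/3b +457.143ms=4/3b
3) 914.286ms=8/3b +457.143ms=4/3b
4) 1371.429ms=4b +274.286ms=4/5b
5) 1645.714ms=24/5b +548.571ms=8/5b
6) 2194.286ms=32/5b +274.286ms=4/5b
7) 2468.571ms=36/5b +274.286ms=4/5b
Σ=8b of 8 (175bpm 4/4) — PASS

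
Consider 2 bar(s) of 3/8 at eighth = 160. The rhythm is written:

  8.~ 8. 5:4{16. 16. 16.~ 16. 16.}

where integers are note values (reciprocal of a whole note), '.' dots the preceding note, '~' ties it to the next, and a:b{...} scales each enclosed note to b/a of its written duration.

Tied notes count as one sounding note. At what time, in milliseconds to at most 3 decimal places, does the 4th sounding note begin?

1. 0.0ms @ 0 + 1125.0ms (3)
2. 1125.0ms @ 3 + 225.0ms (3/5)
3. 1350.0ms @ 18/5 + 225.0ms (3/5)
4. 1575.0ms @ 21/5 + 450.0ms (6/5)
5. 2025.0ms @ 27/5 + 225.0ms (3/5)

note 4 onset = 21/5b = 1575.0ms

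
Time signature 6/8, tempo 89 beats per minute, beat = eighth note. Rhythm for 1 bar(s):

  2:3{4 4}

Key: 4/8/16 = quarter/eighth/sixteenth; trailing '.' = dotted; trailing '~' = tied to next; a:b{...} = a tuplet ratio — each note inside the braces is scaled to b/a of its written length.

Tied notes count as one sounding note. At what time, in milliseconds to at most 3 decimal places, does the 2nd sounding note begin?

1. 0.0ms @ 0 + 2022.472ms (3)
2. 2022.472ms @ 3 + 2022.472ms (3)

note 2 onset = 3b = 2022.472ms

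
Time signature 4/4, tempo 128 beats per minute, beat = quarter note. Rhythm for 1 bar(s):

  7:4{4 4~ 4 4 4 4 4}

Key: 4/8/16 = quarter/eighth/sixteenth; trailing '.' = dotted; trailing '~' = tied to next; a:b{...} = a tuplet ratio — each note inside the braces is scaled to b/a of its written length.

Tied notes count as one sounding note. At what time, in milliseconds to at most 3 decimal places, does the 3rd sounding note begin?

note 3 onset = 12/7b = 803.571ms

1. 0.0ms @ 0 + 267.857ms (4/7)
2. 267.857ms @ 4/7 + 535.714ms (8/7)
3. 803.571ms @ 12/7 + 267.857ms (4/7)
4. 1071.429ms @ 16/7 + 267.857ms (4/7)
5. 1339.286ms @ 20/7 + 267.857ms (4/7)
6. 1607.143ms @ 24/7 + 267.857ms (4/7)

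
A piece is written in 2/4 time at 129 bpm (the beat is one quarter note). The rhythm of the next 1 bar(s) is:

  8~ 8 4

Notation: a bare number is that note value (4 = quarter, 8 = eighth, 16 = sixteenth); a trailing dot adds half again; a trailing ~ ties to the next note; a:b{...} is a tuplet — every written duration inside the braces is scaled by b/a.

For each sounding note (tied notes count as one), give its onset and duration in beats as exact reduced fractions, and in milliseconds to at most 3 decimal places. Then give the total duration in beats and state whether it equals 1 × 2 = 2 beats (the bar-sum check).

1) 0.0ms=0b +465.116ms=1b
2) 465.116ms=1b +465.116ms=1b
Σ=2b of 2 (129bpm 2/4) — PASS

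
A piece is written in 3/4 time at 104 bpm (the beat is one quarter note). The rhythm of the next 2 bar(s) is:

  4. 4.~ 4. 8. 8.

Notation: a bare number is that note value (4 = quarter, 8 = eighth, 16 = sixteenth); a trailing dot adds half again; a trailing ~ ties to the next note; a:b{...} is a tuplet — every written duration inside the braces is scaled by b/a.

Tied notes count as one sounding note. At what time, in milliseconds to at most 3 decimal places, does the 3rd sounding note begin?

1. 0.0ms @ 0 + 865.385ms (3/2)
2. 865.385ms @ 3/2 + 1730.769ms (3)
3. 2596.154ms @ 9/2 + 432.692ms (3/4)
4. 3028.846ms @ 21/4 + 432.692ms (3/4)

note 3 onset = 9/2b = 2596.154ms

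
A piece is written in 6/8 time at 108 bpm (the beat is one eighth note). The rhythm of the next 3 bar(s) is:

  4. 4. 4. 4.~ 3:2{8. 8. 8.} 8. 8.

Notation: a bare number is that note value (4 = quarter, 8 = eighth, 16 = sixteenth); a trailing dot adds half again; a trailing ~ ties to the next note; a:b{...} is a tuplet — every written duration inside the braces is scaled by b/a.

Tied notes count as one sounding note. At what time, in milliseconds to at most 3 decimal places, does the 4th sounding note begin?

1. 0.0ms @ 0 + 1666.667ms (3)
2. 1666.667ms @ 3 + 1666.667ms (3)
3. 3333.333ms @ 6 + 1666.667ms (3)
4. 5000.0ms @ 9 + 2222.222ms (4)
5. 7222.222ms @ 13 + 555.556ms (1)
6. 7777.778ms @ 14 + 555.556ms (1)
7. 8333.333ms @ 15 + 833.333ms (3/2)
8. 9166.667ms @ 33/2 + 833.333ms (3/2)

note 4 onset = 9b = 5000.0ms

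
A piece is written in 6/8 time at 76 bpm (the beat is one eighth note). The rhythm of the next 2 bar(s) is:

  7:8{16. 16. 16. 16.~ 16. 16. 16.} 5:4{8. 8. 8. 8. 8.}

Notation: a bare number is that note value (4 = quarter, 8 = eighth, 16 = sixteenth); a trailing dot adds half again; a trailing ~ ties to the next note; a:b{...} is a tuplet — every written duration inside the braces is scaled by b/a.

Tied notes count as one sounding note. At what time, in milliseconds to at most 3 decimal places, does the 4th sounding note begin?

note 4 onset = 18/7b = 2030.075ms

1. 0.0ms @ 0 + 676.692ms (6/7)
2. 676.692ms @ 6/7 + 676.692ms (6/7)
3. 1353.383ms @ 12/7 + 676.692ms (6/7)
4. 2030.075ms @ 18/7 + 1353.383ms (12/7)
5. 3383.459ms @ 30/7 + 676.692ms (6/7)
6. 4060.15ms @ 36/7 + 676.692ms (6/7)
7. 4736.842ms @ 6 + 947.368ms (6/5)
8. 5684.211ms @ 36/5 + 947.368ms (6/5)
9. 6631.579ms @ 42/5 + 947.368ms (6/5)
10. 7578.947ms @ 48/5 + 947.368ms (6/5)
11. 8526.316ms @ 54/5 + 947.368ms (6/5)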